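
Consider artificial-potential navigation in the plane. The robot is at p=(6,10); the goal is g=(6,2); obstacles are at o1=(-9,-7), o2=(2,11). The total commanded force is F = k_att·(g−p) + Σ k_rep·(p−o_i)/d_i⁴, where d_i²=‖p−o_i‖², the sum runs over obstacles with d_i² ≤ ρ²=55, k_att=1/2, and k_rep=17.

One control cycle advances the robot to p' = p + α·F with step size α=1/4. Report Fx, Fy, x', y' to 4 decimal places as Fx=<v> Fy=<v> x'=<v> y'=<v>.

F_att = 1/2·(g−p) = 1/2·(0,-8) = (0.0000,-4.0000)
o1: d²=514 > ρ²=55 → inactive
o2: d²=17 ≤ ρ²=55; F_rep = 17·(4,-1)/17² = (0.2353,-0.0588)
F = F_att + ΣF_rep = (0.2353,-4.0588)
p' = p + 1/4·F = (6.0588,8.9853)

Fx=0.2353 Fy=-4.0588 x'=6.0588 y'=8.9853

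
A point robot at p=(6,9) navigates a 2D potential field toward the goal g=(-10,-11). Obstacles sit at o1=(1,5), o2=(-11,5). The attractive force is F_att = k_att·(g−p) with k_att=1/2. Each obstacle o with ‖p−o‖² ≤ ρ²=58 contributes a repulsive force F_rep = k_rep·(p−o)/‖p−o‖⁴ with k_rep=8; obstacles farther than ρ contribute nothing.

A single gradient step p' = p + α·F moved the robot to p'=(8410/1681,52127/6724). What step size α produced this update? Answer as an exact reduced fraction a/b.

F_att = 1/2·(g−p) = 1/2·(-16,-20) = (-8.0000,-10.0000)
o1: d²=41 ≤ ρ²=58; F_rep = 8·(5,4)/41² = (0.0238,0.0190)
o2: d²=305 > ρ²=58 → inactive
F = F_att + ΣF_rep = (-7.9762,-9.9810)
Δp = p'−p = (-0.9970,-1.2476); α = Δx/Fx = (-1676/1681) / (-13408/1681) = 1/8
check: Δy/Fy = (-8389/6724) / (-16778/1681) = 1/8 ✓

α = 1/8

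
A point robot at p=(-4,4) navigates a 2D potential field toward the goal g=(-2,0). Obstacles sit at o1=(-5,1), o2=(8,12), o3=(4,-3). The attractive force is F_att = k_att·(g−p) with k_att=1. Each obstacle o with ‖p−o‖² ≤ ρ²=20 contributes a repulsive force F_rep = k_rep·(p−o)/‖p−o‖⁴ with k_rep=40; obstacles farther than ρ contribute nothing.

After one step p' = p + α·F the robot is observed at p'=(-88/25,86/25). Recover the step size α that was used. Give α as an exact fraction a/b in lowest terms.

α = 1/5

F_att = 1·(g−p) = 1·(2,-4) = (2.0000,-4.0000)
o1: d²=10 ≤ ρ²=20; F_rep = 40·(1,3)/10² = (0.4000,1.2000)
o2: d²=208 > ρ²=20 → inactive
o3: d²=113 > ρ²=20 → inactive
F = F_att + ΣF_rep = (2.4000,-2.8000)
Δp = p'−p = (0.4800,-0.5600); α = Δx/Fx = (12/25) / (12/5) = 1/5
check: Δy/Fy = (-14/25) / (-14/5) = 1/5 ✓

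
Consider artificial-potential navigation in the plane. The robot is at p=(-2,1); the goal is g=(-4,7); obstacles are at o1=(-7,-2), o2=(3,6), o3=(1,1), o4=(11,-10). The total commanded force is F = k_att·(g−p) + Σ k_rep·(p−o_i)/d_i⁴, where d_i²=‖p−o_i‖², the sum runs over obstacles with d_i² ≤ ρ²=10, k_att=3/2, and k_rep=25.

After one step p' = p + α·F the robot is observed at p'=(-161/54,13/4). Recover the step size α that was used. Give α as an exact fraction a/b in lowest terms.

F_att = 3/2·(g−p) = 3/2·(-2,6) = (-3.0000,9.0000)
o1: d²=34 > ρ²=10 → inactive
o2: d²=50 > ρ²=10 → inactive
o3: d²=9 ≤ ρ²=10; F_rep = 25·(-3,0)/9² = (-0.9259,0.0000)
o4: d²=290 > ρ²=10 → inactive
F = F_att + ΣF_rep = (-3.9259,9.0000)
Δp = p'−p = (-0.9815,2.2500); α = Δx/Fx = (-53/54) / (-106/27) = 1/4
check: Δy/Fy = (9/4) / (9) = 1/4 ✓

α = 1/4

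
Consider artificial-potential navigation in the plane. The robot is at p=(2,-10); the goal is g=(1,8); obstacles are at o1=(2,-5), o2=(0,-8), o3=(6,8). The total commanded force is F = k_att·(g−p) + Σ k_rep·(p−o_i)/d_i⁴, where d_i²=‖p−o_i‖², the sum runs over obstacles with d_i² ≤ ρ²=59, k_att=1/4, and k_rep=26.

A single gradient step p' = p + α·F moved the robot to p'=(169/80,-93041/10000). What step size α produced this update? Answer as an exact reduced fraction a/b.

F_att = 1/4·(g−p) = 1/4·(-1,18) = (-0.2500,4.5000)
o1: d²=25 ≤ ρ²=59; F_rep = 26·(0,-5)/25² = (0.0000,-0.2080)
o2: d²=8 ≤ ρ²=59; F_rep = 26·(2,-2)/8² = (0.8125,-0.8125)
o3: d²=340 > ρ²=59 → inactive
F = F_att + ΣF_rep = (0.5625,3.4795)
Δp = p'−p = (0.1125,0.6959); α = Δx/Fx = (9/80) / (9/16) = 1/5
check: Δy/Fy = (6959/10000) / (6959/2000) = 1/5 ✓

α = 1/5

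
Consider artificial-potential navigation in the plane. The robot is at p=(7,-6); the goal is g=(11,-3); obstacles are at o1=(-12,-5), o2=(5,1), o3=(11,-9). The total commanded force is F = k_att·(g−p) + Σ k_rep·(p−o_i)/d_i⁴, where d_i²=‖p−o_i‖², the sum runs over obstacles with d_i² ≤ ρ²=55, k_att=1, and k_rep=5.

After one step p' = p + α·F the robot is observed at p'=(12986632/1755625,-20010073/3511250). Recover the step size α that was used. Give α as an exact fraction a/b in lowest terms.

F_att = 1·(g−p) = 1·(4,3) = (4.0000,3.0000)
o1: d²=362 > ρ²=55 → inactive
o2: d²=53 ≤ ρ²=55; F_rep = 5·(2,-7)/53² = (0.0036,-0.0125)
o3: d²=25 ≤ ρ²=55; F_rep = 5·(-4,3)/25² = (-0.0320,0.0240)
F = F_att + ΣF_rep = (3.9716,3.0115)
Δp = p'−p = (0.3972,0.3012); α = Δx/Fx = (697257/1755625) / (1394514/351125) = 1/10
check: Δy/Fy = (1057427/3511250) / (1057427/351125) = 1/10 ✓

α = 1/10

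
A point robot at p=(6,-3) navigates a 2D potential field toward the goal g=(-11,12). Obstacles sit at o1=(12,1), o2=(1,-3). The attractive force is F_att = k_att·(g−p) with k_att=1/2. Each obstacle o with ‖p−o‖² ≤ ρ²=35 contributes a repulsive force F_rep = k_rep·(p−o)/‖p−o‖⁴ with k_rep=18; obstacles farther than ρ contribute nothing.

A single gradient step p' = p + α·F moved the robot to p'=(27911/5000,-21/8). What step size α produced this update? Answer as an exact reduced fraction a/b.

F_att = 1/2·(g−p) = 1/2·(-17,15) = (-8.5000,7.5000)
o1: d²=52 > ρ²=35 → inactive
o2: d²=25 ≤ ρ²=35; F_rep = 18·(5,0)/25² = (0.1440,0.0000)
F = F_att + ΣF_rep = (-8.3560,7.5000)
Δp = p'−p = (-0.4178,0.3750); α = Δx/Fx = (-2089/5000) / (-2089/250) = 1/20
check: Δy/Fy = (3/8) / (15/2) = 1/20 ✓

α = 1/20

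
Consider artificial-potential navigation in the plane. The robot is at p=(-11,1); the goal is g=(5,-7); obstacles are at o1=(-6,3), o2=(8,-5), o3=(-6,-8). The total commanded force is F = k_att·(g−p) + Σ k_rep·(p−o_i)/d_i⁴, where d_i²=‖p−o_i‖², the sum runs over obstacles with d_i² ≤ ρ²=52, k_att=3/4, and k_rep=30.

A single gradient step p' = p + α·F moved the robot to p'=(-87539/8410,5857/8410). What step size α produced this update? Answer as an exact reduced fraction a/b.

α = 1/20

F_att = 3/4·(g−p) = 3/4·(16,-8) = (12.0000,-6.0000)
o1: d²=29 ≤ ρ²=52; F_rep = 30·(-5,-2)/29² = (-0.1784,-0.0713)
o2: d²=397 > ρ²=52 → inactive
o3: d²=106 > ρ²=52 → inactive
F = F_att + ΣF_rep = (11.8216,-6.0713)
Δp = p'−p = (0.5911,-0.3036); α = Δx/Fx = (4971/8410) / (9942/841) = 1/20
check: Δy/Fy = (-2553/8410) / (-5106/841) = 1/20 ✓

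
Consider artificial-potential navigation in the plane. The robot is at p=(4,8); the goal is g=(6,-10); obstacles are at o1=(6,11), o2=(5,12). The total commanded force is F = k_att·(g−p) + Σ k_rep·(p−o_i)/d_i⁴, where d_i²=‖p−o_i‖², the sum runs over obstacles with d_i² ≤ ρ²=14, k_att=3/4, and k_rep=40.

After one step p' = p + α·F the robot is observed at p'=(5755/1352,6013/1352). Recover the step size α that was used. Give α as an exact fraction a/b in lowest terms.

F_att = 3/4·(g−p) = 3/4·(2,-18) = (1.5000,-13.5000)
o1: d²=13 ≤ ρ²=14; F_rep = 40·(-2,-3)/13² = (-0.4734,-0.7101)
o2: d²=17 > ρ²=14 → inactive
F = F_att + ΣF_rep = (1.0266,-14.2101)
Δp = p'−p = (0.2567,-3.5525); α = Δx/Fx = (347/1352) / (347/338) = 1/4
check: Δy/Fy = (-4803/1352) / (-4803/338) = 1/4 ✓

α = 1/4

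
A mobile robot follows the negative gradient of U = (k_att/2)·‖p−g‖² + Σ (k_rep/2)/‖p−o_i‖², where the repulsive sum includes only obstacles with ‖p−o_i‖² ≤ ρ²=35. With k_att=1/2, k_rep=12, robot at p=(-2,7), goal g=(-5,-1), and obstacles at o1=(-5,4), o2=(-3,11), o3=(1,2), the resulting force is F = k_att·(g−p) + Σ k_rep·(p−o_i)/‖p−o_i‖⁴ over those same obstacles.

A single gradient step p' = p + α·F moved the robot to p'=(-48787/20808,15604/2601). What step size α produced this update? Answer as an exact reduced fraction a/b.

F_att = 1/2·(g−p) = 1/2·(-3,-8) = (-1.5000,-4.0000)
o1: d²=18 ≤ ρ²=35; F_rep = 12·(3,3)/18² = (0.1111,0.1111)
o2: d²=17 ≤ ρ²=35; F_rep = 12·(1,-4)/17² = (0.0415,-0.1661)
o3: d²=34 ≤ ρ²=35; F_rep = 12·(-3,5)/34² = (-0.0311,0.0519)
F = F_att + ΣF_rep = (-1.3785,-4.0031)
Δp = p'−p = (-0.3446,-1.0008); α = Δx/Fx = (-7171/20808) / (-7171/5202) = 1/4
check: Δy/Fy = (-2603/2601) / (-10412/2601) = 1/4 ✓

α = 1/4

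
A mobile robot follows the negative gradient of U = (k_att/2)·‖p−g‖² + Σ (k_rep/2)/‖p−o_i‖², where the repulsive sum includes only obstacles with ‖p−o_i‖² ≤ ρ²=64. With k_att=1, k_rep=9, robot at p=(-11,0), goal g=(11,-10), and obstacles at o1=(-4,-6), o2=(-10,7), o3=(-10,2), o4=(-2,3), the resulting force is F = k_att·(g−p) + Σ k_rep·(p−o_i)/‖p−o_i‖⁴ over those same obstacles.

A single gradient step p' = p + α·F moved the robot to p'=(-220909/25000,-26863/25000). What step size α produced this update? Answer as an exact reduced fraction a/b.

α = 1/10

F_att = 1·(g−p) = 1·(22,-10) = (22.0000,-10.0000)
o1: d²=85 > ρ²=64 → inactive
o2: d²=50 ≤ ρ²=64; F_rep = 9·(-1,-7)/50² = (-0.0036,-0.0252)
o3: d²=5 ≤ ρ²=64; F_rep = 9·(-1,-2)/5² = (-0.3600,-0.7200)
o4: d²=90 > ρ²=64 → inactive
F = F_att + ΣF_rep = (21.6364,-10.7452)
Δp = p'−p = (2.1636,-1.0745); α = Δx/Fx = (54091/25000) / (54091/2500) = 1/10
check: Δy/Fy = (-26863/25000) / (-26863/2500) = 1/10 ✓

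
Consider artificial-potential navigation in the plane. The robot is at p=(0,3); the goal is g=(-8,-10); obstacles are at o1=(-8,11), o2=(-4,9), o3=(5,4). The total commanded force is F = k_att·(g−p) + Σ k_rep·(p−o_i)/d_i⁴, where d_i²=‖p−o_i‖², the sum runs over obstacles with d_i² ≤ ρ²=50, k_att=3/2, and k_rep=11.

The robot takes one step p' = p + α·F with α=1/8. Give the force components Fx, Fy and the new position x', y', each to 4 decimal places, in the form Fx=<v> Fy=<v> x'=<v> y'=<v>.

Fx=-12.0814 Fy=-19.5163 x'=-1.5102 y'=0.5605

F_att = 3/2·(g−p) = 3/2·(-8,-13) = (-12.0000,-19.5000)
o1: d²=128 > ρ²=50 → inactive
o2: d²=52 > ρ²=50 → inactive
o3: d²=26 ≤ ρ²=50; F_rep = 11·(-5,-1)/26² = (-0.0814,-0.0163)
F = F_att + ΣF_rep = (-12.0814,-19.5163)
p' = p + 1/8·F = (-1.5102,0.5605)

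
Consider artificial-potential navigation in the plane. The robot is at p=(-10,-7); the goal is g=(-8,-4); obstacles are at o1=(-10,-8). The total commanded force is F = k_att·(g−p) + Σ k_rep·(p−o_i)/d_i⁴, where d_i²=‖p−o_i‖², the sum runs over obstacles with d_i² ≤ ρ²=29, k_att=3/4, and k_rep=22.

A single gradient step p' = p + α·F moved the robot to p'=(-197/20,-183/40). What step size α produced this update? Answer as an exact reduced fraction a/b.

F_att = 3/4·(g−p) = 3/4·(2,3) = (1.5000,2.2500)
o1: d²=1 ≤ ρ²=29; F_rep = 22·(0,1)/1² = (0.0000,22.0000)
F = F_att + ΣF_rep = (1.5000,24.2500)
Δp = p'−p = (0.1500,2.4250); α = Δx/Fx = (3/20) / (3/2) = 1/10
check: Δy/Fy = (97/40) / (97/4) = 1/10 ✓

α = 1/10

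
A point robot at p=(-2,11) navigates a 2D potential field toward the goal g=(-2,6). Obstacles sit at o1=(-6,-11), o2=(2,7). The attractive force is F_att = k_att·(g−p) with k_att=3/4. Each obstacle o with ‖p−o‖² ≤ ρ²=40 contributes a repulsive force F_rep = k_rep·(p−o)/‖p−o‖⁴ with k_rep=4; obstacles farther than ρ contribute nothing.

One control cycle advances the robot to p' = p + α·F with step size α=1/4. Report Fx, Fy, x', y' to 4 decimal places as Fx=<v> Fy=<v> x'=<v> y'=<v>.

Fx=-0.0156 Fy=-3.7344 x'=-2.0039 y'=10.0664

F_att = 3/4·(g−p) = 3/4·(0,-5) = (0.0000,-3.7500)
o1: d²=500 > ρ²=40 → inactive
o2: d²=32 ≤ ρ²=40; F_rep = 4·(-4,4)/32² = (-0.0156,0.0156)
F = F_att + ΣF_rep = (-0.0156,-3.7344)
p' = p + 1/4·F = (-2.0039,10.0664)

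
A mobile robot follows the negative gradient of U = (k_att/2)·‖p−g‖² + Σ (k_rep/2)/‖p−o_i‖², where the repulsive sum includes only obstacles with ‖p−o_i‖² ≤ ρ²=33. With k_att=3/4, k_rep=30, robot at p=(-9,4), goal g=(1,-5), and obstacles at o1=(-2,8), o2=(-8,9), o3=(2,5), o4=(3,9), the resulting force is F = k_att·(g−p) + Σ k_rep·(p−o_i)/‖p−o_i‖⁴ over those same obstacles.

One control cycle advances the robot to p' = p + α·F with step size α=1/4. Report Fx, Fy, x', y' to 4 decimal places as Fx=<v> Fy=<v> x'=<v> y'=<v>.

Fx=7.4556 Fy=-6.9719 x'=-7.1361 y'=2.2570

F_att = 3/4·(g−p) = 3/4·(10,-9) = (7.5000,-6.7500)
o1: d²=65 > ρ²=33 → inactive
o2: d²=26 ≤ ρ²=33; F_rep = 30·(-1,-5)/26² = (-0.0444,-0.2219)
o3: d²=122 > ρ²=33 → inactive
o4: d²=169 > ρ²=33 → inactive
F = F_att + ΣF_rep = (7.4556,-6.9719)
p' = p + 1/4·F = (-7.1361,2.2570)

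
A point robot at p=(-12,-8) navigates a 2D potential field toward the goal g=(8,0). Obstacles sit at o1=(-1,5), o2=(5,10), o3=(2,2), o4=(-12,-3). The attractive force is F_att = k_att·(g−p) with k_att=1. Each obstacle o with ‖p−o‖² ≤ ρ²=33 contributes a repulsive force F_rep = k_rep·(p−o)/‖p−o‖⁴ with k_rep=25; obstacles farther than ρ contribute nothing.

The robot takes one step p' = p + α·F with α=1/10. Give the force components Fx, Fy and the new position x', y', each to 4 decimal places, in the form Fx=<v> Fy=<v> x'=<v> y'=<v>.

Fx=20.0000 Fy=7.8000 x'=-10.0000 y'=-7.2200

F_att = 1·(g−p) = 1·(20,8) = (20.0000,8.0000)
o1: d²=290 > ρ²=33 → inactive
o2: d²=613 > ρ²=33 → inactive
o3: d²=296 > ρ²=33 → inactive
o4: d²=25 ≤ ρ²=33; F_rep = 25·(0,-5)/25² = (0.0000,-0.2000)
F = F_att + ΣF_rep = (20.0000,7.8000)
p' = p + 1/10·F = (-10.0000,-7.2200)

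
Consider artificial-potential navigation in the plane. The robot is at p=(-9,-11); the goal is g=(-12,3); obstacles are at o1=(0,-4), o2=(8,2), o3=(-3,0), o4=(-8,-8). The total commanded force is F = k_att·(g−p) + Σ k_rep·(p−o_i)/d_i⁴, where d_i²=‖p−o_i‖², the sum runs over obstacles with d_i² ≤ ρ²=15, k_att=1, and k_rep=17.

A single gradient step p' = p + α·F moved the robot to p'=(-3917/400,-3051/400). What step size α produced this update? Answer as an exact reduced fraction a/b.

α = 1/4

F_att = 1·(g−p) = 1·(-3,14) = (-3.0000,14.0000)
o1: d²=130 > ρ²=15 → inactive
o2: d²=458 > ρ²=15 → inactive
o3: d²=157 > ρ²=15 → inactive
o4: d²=10 ≤ ρ²=15; F_rep = 17·(-1,-3)/10² = (-0.1700,-0.5100)
F = F_att + ΣF_rep = (-3.1700,13.4900)
Δp = p'−p = (-0.7925,3.3725); α = Δx/Fx = (-317/400) / (-317/100) = 1/4
check: Δy/Fy = (1349/400) / (1349/100) = 1/4 ✓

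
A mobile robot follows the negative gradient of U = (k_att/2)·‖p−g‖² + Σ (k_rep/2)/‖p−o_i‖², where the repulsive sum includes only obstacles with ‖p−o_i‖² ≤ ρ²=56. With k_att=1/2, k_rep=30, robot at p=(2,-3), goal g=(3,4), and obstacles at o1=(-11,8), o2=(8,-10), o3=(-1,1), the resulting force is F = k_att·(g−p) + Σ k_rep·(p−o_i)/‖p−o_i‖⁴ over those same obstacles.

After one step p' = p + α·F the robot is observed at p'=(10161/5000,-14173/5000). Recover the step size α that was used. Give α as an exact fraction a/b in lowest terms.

α = 1/20

F_att = 1/2·(g−p) = 1/2·(1,7) = (0.5000,3.5000)
o1: d²=290 > ρ²=56 → inactive
o2: d²=85 > ρ²=56 → inactive
o3: d²=25 ≤ ρ²=56; F_rep = 30·(3,-4)/25² = (0.1440,-0.1920)
F = F_att + ΣF_rep = (0.6440,3.3080)
Δp = p'−p = (0.0322,0.1654); α = Δx/Fx = (161/5000) / (161/250) = 1/20
check: Δy/Fy = (827/5000) / (827/250) = 1/20 ✓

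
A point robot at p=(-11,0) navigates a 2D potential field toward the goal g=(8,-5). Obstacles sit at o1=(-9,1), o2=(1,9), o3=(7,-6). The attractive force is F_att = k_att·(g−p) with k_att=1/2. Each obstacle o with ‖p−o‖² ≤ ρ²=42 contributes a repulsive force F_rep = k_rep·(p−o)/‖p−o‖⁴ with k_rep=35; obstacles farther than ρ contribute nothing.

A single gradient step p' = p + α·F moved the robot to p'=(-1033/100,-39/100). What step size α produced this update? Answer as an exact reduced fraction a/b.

α = 1/10

F_att = 1/2·(g−p) = 1/2·(19,-5) = (9.5000,-2.5000)
o1: d²=5 ≤ ρ²=42; F_rep = 35·(-2,-1)/5² = (-2.8000,-1.4000)
o2: d²=225 > ρ²=42 → inactive
o3: d²=360 > ρ²=42 → inactive
F = F_att + ΣF_rep = (6.7000,-3.9000)
Δp = p'−p = (0.6700,-0.3900); α = Δx/Fx = (67/100) / (67/10) = 1/10
check: Δy/Fy = (-39/100) / (-39/10) = 1/10 ✓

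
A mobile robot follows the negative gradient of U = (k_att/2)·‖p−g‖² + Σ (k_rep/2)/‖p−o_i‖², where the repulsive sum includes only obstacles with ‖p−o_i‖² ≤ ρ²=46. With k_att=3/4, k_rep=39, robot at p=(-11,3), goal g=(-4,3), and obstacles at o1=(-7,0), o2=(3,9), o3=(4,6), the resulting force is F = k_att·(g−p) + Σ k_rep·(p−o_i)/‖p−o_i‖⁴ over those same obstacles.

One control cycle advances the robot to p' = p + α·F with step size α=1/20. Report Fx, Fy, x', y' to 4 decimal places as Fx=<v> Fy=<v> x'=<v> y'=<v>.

Fx=5.0004 Fy=0.1872 x'=-10.7500 y'=3.0094

F_att = 3/4·(g−p) = 3/4·(7,0) = (5.2500,0.0000)
o1: d²=25 ≤ ρ²=46; F_rep = 39·(-4,3)/25² = (-0.2496,0.1872)
o2: d²=232 > ρ²=46 → inactive
o3: d²=234 > ρ²=46 → inactive
F = F_att + ΣF_rep = (5.0004,0.1872)
p' = p + 1/20·F = (-10.7500,3.0094)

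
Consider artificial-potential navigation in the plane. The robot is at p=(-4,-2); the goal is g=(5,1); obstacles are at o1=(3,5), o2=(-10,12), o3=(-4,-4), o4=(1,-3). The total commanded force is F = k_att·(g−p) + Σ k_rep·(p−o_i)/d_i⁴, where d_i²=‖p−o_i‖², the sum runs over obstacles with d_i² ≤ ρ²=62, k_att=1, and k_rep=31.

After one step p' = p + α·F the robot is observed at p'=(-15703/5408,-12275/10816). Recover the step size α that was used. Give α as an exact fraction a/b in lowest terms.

α = 1/8

F_att = 1·(g−p) = 1·(9,3) = (9.0000,3.0000)
o1: d²=98 > ρ²=62 → inactive
o2: d²=232 > ρ²=62 → inactive
o3: d²=4 ≤ ρ²=62; F_rep = 31·(0,2)/4² = (0.0000,3.8750)
o4: d²=26 ≤ ρ²=62; F_rep = 31·(-5,1)/26² = (-0.2293,0.0459)
F = F_att + ΣF_rep = (8.7707,6.9209)
Δp = p'−p = (1.0963,0.8651); α = Δx/Fx = (5929/5408) / (5929/676) = 1/8
check: Δy/Fy = (9357/10816) / (9357/1352) = 1/8 ✓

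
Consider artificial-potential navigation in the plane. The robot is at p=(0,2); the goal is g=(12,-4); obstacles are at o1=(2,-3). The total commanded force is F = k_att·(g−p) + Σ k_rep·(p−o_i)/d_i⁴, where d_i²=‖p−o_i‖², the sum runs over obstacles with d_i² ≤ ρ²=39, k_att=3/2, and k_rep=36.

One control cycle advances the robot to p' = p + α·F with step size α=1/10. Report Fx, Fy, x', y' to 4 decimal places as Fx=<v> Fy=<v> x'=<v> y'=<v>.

F_att = 3/2·(g−p) = 3/2·(12,-6) = (18.0000,-9.0000)
o1: d²=29 ≤ ρ²=39; F_rep = 36·(-2,5)/29² = (-0.0856,0.2140)
F = F_att + ΣF_rep = (17.9144,-8.7860)
p' = p + 1/10·F = (1.7914,1.1214)

Fx=17.9144 Fy=-8.7860 x'=1.7914 y'=1.1214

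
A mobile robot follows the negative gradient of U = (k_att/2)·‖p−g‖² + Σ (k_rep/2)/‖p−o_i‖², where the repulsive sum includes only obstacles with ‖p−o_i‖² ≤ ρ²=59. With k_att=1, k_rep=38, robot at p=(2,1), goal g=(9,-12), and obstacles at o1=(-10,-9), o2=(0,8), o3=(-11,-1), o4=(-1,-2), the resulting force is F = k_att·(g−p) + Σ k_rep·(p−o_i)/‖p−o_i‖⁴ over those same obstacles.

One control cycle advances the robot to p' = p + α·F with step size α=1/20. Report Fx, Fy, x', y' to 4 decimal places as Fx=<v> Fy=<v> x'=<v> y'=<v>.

Fx=7.3789 Fy=-12.7428 x'=2.3689 y'=0.3629

F_att = 1·(g−p) = 1·(7,-13) = (7.0000,-13.0000)
o1: d²=244 > ρ²=59 → inactive
o2: d²=53 ≤ ρ²=59; F_rep = 38·(2,-7)/53² = (0.0271,-0.0947)
o3: d²=173 > ρ²=59 → inactive
o4: d²=18 ≤ ρ²=59; F_rep = 38·(3,3)/18² = (0.3519,0.3519)
F = F_att + ΣF_rep = (7.3789,-12.7428)
p' = p + 1/20·F = (2.3689,0.3629)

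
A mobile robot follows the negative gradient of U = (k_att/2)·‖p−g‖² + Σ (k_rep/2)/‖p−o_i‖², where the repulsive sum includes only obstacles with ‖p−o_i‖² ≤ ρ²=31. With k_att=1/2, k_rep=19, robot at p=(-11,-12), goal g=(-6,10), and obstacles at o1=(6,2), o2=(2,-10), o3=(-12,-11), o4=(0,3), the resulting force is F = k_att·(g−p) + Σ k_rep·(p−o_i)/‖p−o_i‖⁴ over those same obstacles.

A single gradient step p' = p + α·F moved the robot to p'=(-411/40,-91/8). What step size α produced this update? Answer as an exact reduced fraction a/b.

α = 1/10

F_att = 1/2·(g−p) = 1/2·(5,22) = (2.5000,11.0000)
o1: d²=485 > ρ²=31 → inactive
o2: d²=173 > ρ²=31 → inactive
o3: d²=2 ≤ ρ²=31; F_rep = 19·(1,-1)/2² = (4.7500,-4.7500)
o4: d²=346 > ρ²=31 → inactive
F = F_att + ΣF_rep = (7.2500,6.2500)
Δp = p'−p = (0.7250,0.6250); α = Δx/Fx = (29/40) / (29/4) = 1/10
check: Δy/Fy = (5/8) / (25/4) = 1/10 ✓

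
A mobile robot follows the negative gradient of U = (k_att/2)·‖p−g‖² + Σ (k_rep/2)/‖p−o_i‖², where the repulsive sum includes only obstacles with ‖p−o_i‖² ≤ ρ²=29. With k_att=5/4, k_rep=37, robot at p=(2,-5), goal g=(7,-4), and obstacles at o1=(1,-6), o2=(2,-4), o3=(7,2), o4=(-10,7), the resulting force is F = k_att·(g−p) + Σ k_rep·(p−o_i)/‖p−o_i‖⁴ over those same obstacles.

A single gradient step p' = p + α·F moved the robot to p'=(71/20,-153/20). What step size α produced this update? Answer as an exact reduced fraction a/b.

F_att = 5/4·(g−p) = 5/4·(5,1) = (6.2500,1.2500)
o1: d²=2 ≤ ρ²=29; F_rep = 37·(1,1)/2² = (9.2500,9.2500)
o2: d²=1 ≤ ρ²=29; F_rep = 37·(0,-1)/1² = (0.0000,-37.0000)
o3: d²=74 > ρ²=29 → inactive
o4: d²=288 > ρ²=29 → inactive
F = F_att + ΣF_rep = (15.5000,-26.5000)
Δp = p'−p = (1.5500,-2.6500); α = Δx/Fx = (31/20) / (31/2) = 1/10
check: Δy/Fy = (-53/20) / (-53/2) = 1/10 ✓

α = 1/10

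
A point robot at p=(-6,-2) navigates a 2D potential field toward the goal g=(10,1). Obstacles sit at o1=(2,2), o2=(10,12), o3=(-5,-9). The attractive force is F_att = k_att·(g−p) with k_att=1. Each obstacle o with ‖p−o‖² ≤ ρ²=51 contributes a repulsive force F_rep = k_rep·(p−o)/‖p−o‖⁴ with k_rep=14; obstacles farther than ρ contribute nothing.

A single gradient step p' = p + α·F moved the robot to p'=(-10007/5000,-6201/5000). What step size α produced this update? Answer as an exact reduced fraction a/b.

α = 1/4

F_att = 1·(g−p) = 1·(16,3) = (16.0000,3.0000)
o1: d²=80 > ρ²=51 → inactive
o2: d²=452 > ρ²=51 → inactive
o3: d²=50 ≤ ρ²=51; F_rep = 14·(-1,7)/50² = (-0.0056,0.0392)
F = F_att + ΣF_rep = (15.9944,3.0392)
Δp = p'−p = (3.9986,0.7598); α = Δx/Fx = (19993/5000) / (19993/1250) = 1/4
check: Δy/Fy = (3799/5000) / (3799/1250) = 1/4 ✓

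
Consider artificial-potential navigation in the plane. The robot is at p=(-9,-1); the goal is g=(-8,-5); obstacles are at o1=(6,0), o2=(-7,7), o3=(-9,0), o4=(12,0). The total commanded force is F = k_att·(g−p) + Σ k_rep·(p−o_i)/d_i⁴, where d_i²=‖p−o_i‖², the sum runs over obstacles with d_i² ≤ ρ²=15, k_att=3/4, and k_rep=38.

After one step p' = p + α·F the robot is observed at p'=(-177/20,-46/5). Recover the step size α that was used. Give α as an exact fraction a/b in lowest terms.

α = 1/5

F_att = 3/4·(g−p) = 3/4·(1,-4) = (0.7500,-3.0000)
o1: d²=226 > ρ²=15 → inactive
o2: d²=68 > ρ²=15 → inactive
o3: d²=1 ≤ ρ²=15; F_rep = 38·(0,-1)/1² = (0.0000,-38.0000)
o4: d²=442 > ρ²=15 → inactive
F = F_att + ΣF_rep = (0.7500,-41.0000)
Δp = p'−p = (0.1500,-8.2000); α = Δx/Fx = (3/20) / (3/4) = 1/5
check: Δy/Fy = (-41/5) / (-41) = 1/5 ✓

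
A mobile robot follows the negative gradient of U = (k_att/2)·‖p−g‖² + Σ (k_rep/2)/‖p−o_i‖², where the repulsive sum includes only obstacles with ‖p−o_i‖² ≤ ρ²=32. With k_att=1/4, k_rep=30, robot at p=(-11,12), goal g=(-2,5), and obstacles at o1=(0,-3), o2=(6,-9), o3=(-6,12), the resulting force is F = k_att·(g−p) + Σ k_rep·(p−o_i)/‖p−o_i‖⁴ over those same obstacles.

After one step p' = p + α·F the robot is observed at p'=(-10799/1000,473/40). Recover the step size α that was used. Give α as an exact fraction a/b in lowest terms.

F_att = 1/4·(g−p) = 1/4·(9,-7) = (2.2500,-1.7500)
o1: d²=346 > ρ²=32 → inactive
o2: d²=730 > ρ²=32 → inactive
o3: d²=25 ≤ ρ²=32; F_rep = 30·(-5,0)/25² = (-0.2400,0.0000)
F = F_att + ΣF_rep = (2.0100,-1.7500)
Δp = p'−p = (0.2010,-0.1750); α = Δx/Fx = (201/1000) / (201/100) = 1/10
check: Δy/Fy = (-7/40) / (-7/4) = 1/10 ✓

α = 1/10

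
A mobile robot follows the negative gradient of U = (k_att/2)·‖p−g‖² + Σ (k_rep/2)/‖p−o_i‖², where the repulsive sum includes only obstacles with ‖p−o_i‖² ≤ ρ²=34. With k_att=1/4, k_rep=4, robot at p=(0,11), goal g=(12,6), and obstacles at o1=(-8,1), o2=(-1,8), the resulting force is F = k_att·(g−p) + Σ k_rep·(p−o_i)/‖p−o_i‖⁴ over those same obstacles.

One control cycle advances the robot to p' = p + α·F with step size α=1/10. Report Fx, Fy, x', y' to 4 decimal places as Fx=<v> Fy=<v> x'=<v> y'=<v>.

F_att = 1/4·(g−p) = 1/4·(12,-5) = (3.0000,-1.2500)
o1: d²=164 > ρ²=34 → inactive
o2: d²=10 ≤ ρ²=34; F_rep = 4·(1,3)/10² = (0.0400,0.1200)
F = F_att + ΣF_rep = (3.0400,-1.1300)
p' = p + 1/10·F = (0.3040,10.8870)

Fx=3.0400 Fy=-1.1300 x'=0.3040 y'=10.8870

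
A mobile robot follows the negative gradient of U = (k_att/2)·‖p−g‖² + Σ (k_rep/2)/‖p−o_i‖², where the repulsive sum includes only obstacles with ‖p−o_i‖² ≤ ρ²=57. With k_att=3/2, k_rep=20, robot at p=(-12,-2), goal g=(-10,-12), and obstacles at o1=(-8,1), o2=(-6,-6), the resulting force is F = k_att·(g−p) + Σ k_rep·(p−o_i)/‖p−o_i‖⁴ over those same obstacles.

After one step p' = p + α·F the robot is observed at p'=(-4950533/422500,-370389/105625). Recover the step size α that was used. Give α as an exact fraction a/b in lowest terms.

F_att = 3/2·(g−p) = 3/2·(2,-10) = (3.0000,-15.0000)
o1: d²=25 ≤ ρ²=57; F_rep = 20·(-4,-3)/25² = (-0.1280,-0.0960)
o2: d²=52 ≤ ρ²=57; F_rep = 20·(-6,4)/52² = (-0.0444,0.0296)
F = F_att + ΣF_rep = (2.8276,-15.0664)
Δp = p'−p = (0.2828,-1.5066); α = Δx/Fx = (119467/422500) / (119467/42250) = 1/10
check: Δy/Fy = (-159139/105625) / (-318278/21125) = 1/10 ✓

α = 1/10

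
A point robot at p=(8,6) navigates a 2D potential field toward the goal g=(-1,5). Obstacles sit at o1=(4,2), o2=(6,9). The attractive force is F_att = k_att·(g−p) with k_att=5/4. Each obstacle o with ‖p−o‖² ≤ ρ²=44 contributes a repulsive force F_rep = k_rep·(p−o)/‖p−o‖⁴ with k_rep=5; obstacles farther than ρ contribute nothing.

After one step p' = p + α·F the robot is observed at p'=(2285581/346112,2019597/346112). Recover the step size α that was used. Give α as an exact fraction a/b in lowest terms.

α = 1/8

F_att = 5/4·(g−p) = 5/4·(-9,-1) = (-11.2500,-1.2500)
o1: d²=32 ≤ ρ²=44; F_rep = 5·(4,4)/32² = (0.0195,0.0195)
o2: d²=13 ≤ ρ²=44; F_rep = 5·(2,-3)/13² = (0.0592,-0.0888)
F = F_att + ΣF_rep = (-11.1713,-1.3192)
Δp = p'−p = (-1.3964,-0.1649); α = Δx/Fx = (-483315/346112) / (-483315/43264) = 1/8
check: Δy/Fy = (-57075/346112) / (-57075/43264) = 1/8 ✓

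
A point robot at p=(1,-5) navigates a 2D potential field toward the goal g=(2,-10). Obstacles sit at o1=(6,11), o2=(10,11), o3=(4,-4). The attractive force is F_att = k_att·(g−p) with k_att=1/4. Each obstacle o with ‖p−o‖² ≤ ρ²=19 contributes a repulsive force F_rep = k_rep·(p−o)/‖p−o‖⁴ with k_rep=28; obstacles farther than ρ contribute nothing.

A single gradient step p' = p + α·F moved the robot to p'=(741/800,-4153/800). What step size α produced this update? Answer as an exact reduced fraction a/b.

α = 1/8

F_att = 1/4·(g−p) = 1/4·(1,-5) = (0.2500,-1.2500)
o1: d²=281 > ρ²=19 → inactive
o2: d²=337 > ρ²=19 → inactive
o3: d²=10 ≤ ρ²=19; F_rep = 28·(-3,-1)/10² = (-0.8400,-0.2800)
F = F_att + ΣF_rep = (-0.5900,-1.5300)
Δp = p'−p = (-0.0737,-0.1913); α = Δx/Fx = (-59/800) / (-59/100) = 1/8
check: Δy/Fy = (-153/800) / (-153/100) = 1/8 ✓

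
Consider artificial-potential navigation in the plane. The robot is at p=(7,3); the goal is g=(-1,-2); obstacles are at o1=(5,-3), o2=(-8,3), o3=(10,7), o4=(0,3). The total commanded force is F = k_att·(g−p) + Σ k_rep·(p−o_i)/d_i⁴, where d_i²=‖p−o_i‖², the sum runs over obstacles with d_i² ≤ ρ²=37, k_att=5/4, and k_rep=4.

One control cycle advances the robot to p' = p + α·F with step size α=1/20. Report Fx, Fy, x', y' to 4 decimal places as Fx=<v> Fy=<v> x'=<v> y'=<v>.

Fx=-10.0192 Fy=-6.2756 x'=6.4990 y'=2.6862

F_att = 5/4·(g−p) = 5/4·(-8,-5) = (-10.0000,-6.2500)
o1: d²=40 > ρ²=37 → inactive
o2: d²=225 > ρ²=37 → inactive
o3: d²=25 ≤ ρ²=37; F_rep = 4·(-3,-4)/25² = (-0.0192,-0.0256)
o4: d²=49 > ρ²=37 → inactive
F = F_att + ΣF_rep = (-10.0192,-6.2756)
p' = p + 1/20·F = (6.4990,2.6862)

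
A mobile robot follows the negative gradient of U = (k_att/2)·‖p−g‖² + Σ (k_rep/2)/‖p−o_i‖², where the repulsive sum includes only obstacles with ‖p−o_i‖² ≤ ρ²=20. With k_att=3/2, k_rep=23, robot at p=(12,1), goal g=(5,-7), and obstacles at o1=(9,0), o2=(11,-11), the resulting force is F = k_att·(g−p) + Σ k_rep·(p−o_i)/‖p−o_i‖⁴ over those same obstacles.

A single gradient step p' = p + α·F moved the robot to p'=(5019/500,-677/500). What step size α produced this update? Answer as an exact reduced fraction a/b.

F_att = 3/2·(g−p) = 3/2·(-7,-8) = (-10.5000,-12.0000)
o1: d²=10 ≤ ρ²=20; F_rep = 23·(3,1)/10² = (0.6900,0.2300)
o2: d²=145 > ρ²=20 → inactive
F = F_att + ΣF_rep = (-9.8100,-11.7700)
Δp = p'−p = (-1.9620,-2.3540); α = Δx/Fx = (-981/500) / (-981/100) = 1/5
check: Δy/Fy = (-1177/500) / (-1177/100) = 1/5 ✓

α = 1/5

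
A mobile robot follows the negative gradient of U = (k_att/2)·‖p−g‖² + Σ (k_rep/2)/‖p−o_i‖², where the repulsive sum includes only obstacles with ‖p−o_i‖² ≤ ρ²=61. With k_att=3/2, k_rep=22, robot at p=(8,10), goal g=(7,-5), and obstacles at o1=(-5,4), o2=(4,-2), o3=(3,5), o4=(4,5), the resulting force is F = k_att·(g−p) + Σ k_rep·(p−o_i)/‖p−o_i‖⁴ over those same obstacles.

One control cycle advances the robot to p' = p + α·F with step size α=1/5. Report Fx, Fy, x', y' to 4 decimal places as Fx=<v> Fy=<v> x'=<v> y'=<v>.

F_att = 3/2·(g−p) = 3/2·(-1,-15) = (-1.5000,-22.5000)
o1: d²=205 > ρ²=61 → inactive
o2: d²=160 > ρ²=61 → inactive
o3: d²=50 ≤ ρ²=61; F_rep = 22·(5,5)/50² = (0.0440,0.0440)
o4: d²=41 ≤ ρ²=61; F_rep = 22·(4,5)/41² = (0.0523,0.0654)
F = F_att + ΣF_rep = (-1.4037,-22.3906)
p' = p + 1/5·F = (7.7193,5.5219)

Fx=-1.4037 Fy=-22.3906 x'=7.7193 y'=5.5219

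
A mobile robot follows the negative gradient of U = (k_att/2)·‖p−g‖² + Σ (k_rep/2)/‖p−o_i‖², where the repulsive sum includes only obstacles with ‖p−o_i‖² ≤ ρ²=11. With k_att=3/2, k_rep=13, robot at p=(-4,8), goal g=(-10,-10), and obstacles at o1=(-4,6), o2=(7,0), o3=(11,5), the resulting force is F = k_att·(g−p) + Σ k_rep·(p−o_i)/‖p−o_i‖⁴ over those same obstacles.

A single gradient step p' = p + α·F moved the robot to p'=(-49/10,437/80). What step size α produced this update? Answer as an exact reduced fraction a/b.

α = 1/10

F_att = 3/2·(g−p) = 3/2·(-6,-18) = (-9.0000,-27.0000)
o1: d²=4 ≤ ρ²=11; F_rep = 13·(0,2)/4² = (0.0000,1.6250)
o2: d²=185 > ρ²=11 → inactive
o3: d²=234 > ρ²=11 → inactive
F = F_att + ΣF_rep = (-9.0000,-25.3750)
Δp = p'−p = (-0.9000,-2.5375); α = Δx/Fx = (-9/10) / (-9) = 1/10
check: Δy/Fy = (-203/80) / (-203/8) = 1/10 ✓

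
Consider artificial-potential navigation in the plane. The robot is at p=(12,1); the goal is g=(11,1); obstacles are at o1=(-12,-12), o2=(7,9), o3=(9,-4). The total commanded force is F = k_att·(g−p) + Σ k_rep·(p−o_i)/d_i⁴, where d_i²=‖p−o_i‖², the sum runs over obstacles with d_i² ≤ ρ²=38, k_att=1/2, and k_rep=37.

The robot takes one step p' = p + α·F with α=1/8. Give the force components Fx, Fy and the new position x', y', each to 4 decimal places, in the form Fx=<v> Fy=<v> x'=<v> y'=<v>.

F_att = 1/2·(g−p) = 1/2·(-1,0) = (-0.5000,0.0000)
o1: d²=745 > ρ²=38 → inactive
o2: d²=89 > ρ²=38 → inactive
o3: d²=34 ≤ ρ²=38; F_rep = 37·(3,5)/34² = (0.0960,0.1600)
F = F_att + ΣF_rep = (-0.4040,0.1600)
p' = p + 1/8·F = (11.9495,1.0200)

Fx=-0.4040 Fy=0.1600 x'=11.9495 y'=1.0200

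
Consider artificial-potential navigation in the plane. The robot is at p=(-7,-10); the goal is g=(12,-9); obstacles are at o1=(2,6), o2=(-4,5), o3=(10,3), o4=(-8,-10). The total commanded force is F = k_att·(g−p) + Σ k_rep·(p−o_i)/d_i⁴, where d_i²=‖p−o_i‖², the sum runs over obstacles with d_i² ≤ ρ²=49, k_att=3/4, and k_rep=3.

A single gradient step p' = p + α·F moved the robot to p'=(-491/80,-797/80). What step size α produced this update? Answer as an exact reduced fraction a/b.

α = 1/20

F_att = 3/4·(g−p) = 3/4·(19,1) = (14.2500,0.7500)
o1: d²=337 > ρ²=49 → inactive
o2: d²=234 > ρ²=49 → inactive
o3: d²=458 > ρ²=49 → inactive
o4: d²=1 ≤ ρ²=49; F_rep = 3·(1,0)/1² = (3.0000,0.0000)
F = F_att + ΣF_rep = (17.2500,0.7500)
Δp = p'−p = (0.8625,0.0375); α = Δx/Fx = (69/80) / (69/4) = 1/20
check: Δy/Fy = (3/80) / (3/4) = 1/20 ✓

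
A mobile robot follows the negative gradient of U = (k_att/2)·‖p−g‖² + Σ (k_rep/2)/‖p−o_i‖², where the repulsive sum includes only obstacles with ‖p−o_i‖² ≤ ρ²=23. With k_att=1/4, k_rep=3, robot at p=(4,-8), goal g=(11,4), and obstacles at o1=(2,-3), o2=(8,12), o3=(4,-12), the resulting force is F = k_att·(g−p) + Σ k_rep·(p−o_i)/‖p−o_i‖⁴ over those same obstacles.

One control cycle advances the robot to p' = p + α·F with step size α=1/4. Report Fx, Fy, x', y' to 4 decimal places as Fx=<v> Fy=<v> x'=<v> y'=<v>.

Fx=1.7500 Fy=3.0469 x'=4.4375 y'=-7.2383

F_att = 1/4·(g−p) = 1/4·(7,12) = (1.7500,3.0000)
o1: d²=29 > ρ²=23 → inactive
o2: d²=416 > ρ²=23 → inactive
o3: d²=16 ≤ ρ²=23; F_rep = 3·(0,4)/16² = (0.0000,0.0469)
F = F_att + ΣF_rep = (1.7500,3.0469)
p' = p + 1/4·F = (4.4375,-7.2383)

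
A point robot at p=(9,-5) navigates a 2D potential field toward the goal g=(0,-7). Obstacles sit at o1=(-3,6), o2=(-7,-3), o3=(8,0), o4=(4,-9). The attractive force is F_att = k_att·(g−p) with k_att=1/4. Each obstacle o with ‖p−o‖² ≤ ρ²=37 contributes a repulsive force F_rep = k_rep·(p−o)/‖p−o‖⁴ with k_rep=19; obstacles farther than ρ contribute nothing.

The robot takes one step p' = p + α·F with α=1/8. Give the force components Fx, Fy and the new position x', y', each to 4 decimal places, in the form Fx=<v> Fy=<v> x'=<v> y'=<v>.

F_att = 1/4·(g−p) = 1/4·(-9,-2) = (-2.2500,-0.5000)
o1: d²=265 > ρ²=37 → inactive
o2: d²=260 > ρ²=37 → inactive
o3: d²=26 ≤ ρ²=37; F_rep = 19·(1,-5)/26² = (0.0281,-0.1405)
o4: d²=41 > ρ²=37 → inactive
F = F_att + ΣF_rep = (-2.2219,-0.6405)
p' = p + 1/8·F = (8.7223,-5.0801)

Fx=-2.2219 Fy=-0.6405 x'=8.7223 y'=-5.0801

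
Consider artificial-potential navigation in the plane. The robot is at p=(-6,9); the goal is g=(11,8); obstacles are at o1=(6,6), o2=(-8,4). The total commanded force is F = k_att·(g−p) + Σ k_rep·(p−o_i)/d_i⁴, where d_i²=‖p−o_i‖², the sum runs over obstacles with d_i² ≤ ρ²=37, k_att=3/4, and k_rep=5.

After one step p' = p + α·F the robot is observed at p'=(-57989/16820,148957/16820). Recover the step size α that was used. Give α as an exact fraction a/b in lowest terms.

α = 1/5

F_att = 3/4·(g−p) = 3/4·(17,-1) = (12.7500,-0.7500)
o1: d²=153 > ρ²=37 → inactive
o2: d²=29 ≤ ρ²=37; F_rep = 5·(2,5)/29² = (0.0119,0.0297)
F = F_att + ΣF_rep = (12.7619,-0.7203)
Δp = p'−p = (2.5524,-0.1441); α = Δx/Fx = (42931/16820) / (42931/3364) = 1/5
check: Δy/Fy = (-2423/16820) / (-2423/3364) = 1/5 ✓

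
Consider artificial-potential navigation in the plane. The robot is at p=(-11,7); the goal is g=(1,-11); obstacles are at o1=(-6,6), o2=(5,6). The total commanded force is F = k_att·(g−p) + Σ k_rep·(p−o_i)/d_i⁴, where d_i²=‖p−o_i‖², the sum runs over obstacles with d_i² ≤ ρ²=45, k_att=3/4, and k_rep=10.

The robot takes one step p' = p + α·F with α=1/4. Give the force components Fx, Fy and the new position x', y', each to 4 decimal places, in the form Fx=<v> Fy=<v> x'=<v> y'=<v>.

Fx=8.9260 Fy=-13.4852 x'=-8.7685 y'=3.6287

F_att = 3/4·(g−p) = 3/4·(12,-18) = (9.0000,-13.5000)
o1: d²=26 ≤ ρ²=45; F_rep = 10·(-5,1)/26² = (-0.0740,0.0148)
o2: d²=257 > ρ²=45 → inactive
F = F_att + ΣF_rep = (8.9260,-13.4852)
p' = p + 1/4·F = (-8.7685,3.6287)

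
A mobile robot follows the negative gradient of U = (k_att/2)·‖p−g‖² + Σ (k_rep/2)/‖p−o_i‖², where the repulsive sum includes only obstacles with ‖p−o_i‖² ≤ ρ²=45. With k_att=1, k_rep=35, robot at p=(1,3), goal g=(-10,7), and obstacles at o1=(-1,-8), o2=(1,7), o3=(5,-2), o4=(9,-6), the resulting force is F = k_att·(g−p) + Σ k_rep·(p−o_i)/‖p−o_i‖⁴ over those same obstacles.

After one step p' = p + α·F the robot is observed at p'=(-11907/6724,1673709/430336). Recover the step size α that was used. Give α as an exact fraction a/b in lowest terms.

α = 1/4

F_att = 1·(g−p) = 1·(-11,4) = (-11.0000,4.0000)
o1: d²=125 > ρ²=45 → inactive
o2: d²=16 ≤ ρ²=45; F_rep = 35·(0,-4)/16² = (0.0000,-0.5469)
o3: d²=41 ≤ ρ²=45; F_rep = 35·(-4,5)/41² = (-0.0833,0.1041)
o4: d²=145 > ρ²=45 → inactive
F = F_att + ΣF_rep = (-11.0833,3.5572)
Δp = p'−p = (-2.7708,0.8893); α = Δx/Fx = (-18631/6724) / (-18631/1681) = 1/4
check: Δy/Fy = (382701/430336) / (382701/107584) = 1/4 ✓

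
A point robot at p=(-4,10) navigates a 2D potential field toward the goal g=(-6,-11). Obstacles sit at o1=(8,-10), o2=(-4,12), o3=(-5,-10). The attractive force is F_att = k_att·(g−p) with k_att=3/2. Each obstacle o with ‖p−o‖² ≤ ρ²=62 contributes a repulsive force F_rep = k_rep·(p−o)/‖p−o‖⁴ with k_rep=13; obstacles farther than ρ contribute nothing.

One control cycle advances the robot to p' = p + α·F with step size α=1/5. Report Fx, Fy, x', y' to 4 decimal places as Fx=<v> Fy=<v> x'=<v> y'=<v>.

Fx=-3.0000 Fy=-33.1250 x'=-4.6000 y'=3.3750

F_att = 3/2·(g−p) = 3/2·(-2,-21) = (-3.0000,-31.5000)
o1: d²=544 > ρ²=62 → inactive
o2: d²=4 ≤ ρ²=62; F_rep = 13·(0,-2)/4² = (0.0000,-1.6250)
o3: d²=401 > ρ²=62 → inactive
F = F_att + ΣF_rep = (-3.0000,-33.1250)
p' = p + 1/5·F = (-4.6000,3.3750)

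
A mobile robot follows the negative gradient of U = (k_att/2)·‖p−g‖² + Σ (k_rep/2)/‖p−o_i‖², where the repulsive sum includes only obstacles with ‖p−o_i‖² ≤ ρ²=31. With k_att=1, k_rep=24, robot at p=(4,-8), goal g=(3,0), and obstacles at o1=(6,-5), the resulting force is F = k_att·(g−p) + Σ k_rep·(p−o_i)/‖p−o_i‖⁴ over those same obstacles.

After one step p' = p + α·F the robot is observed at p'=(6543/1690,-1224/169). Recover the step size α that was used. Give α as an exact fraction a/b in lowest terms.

α = 1/10

F_att = 1·(g−p) = 1·(-1,8) = (-1.0000,8.0000)
o1: d²=13 ≤ ρ²=31; F_rep = 24·(-2,-3)/13² = (-0.2840,-0.4260)
F = F_att + ΣF_rep = (-1.2840,7.5740)
Δp = p'−p = (-0.1284,0.7574); α = Δx/Fx = (-217/1690) / (-217/169) = 1/10
check: Δy/Fy = (128/169) / (1280/169) = 1/10 ✓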